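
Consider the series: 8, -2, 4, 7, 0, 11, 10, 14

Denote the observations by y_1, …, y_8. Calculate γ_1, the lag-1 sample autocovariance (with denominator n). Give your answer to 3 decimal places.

Mean ȳ = (8 − 2 + 4 + 7 + 0 + 11 + 10 + 14)/8 = 6.5000
Deviations: 1.5000, -8.5000, -2.5000, 0.5000, -6.5000, 4.5000, 3.5000, 7.5000
Σ_{t=1}^{7}(y_t−ȳ)(y_{t+1}−ȳ) = 16.7500
γ_1 = 16.7500 / 8 = 2.094

2.094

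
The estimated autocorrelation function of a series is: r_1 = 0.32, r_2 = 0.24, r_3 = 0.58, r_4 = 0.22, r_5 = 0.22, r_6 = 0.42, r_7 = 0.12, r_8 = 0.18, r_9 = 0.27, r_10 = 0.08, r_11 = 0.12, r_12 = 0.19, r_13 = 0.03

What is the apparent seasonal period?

The largest autocorrelation is r_3 = 0.58, with a weaker echo at lag 6 (0.42); the remaining lags stay at or below 0.32. The elevated value at lag 1 (0.32), dropping to 0.24 at lag 2, reflects decaying short-term dependence rather than seasonality.
The dominant spike at lag 3 indicates a seasonal period of 3.

3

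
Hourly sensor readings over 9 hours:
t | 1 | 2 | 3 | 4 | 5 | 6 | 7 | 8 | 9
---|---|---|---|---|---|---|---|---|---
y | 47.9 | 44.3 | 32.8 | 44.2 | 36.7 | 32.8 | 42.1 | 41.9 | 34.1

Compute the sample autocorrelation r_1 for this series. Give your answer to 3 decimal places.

Mean ȳ = (47.9 + 44.3 + 32.8 + 44.2 + 36.7 + 32.8 + 42.1 + 41.9 + 34.1)/9 = 39.6444
Numerator Σ_{t=1}^{8}(y_t−ȳ)(y_{t+1}−ȳ) = -41.6453
Denominator Σ(y_t−ȳ)² = 254.8022
r_1 = -41.6453 / 254.8022 = -0.163

-0.163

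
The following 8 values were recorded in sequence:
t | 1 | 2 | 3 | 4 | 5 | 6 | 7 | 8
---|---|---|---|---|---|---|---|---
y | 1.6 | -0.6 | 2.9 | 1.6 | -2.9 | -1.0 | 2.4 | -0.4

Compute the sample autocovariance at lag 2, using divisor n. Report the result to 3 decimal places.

Mean ȳ = (1.6 − 0.6 + 2.9 + 1.6 − 2.9 − 1.0 + 2.4 − 0.4)/8 = 0.4500
Deviations: 1.1500, -1.0500, 2.4500, 1.1500, -3.3500, -1.4500, 1.9500, -0.8500
Σ_{t=1}^{6}(y_t−ȳ)(y_{t+2}−ȳ) = -13.5650
γ_2 = -13.5650 / 8 = -1.696

-1.696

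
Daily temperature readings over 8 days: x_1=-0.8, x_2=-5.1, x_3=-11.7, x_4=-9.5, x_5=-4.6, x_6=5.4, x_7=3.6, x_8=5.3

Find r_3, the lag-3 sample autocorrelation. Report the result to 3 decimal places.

Mean x̄ = (-0.8 − 5.1 − 11.7 − 9.5 − 4.6 + 5.4 + 3.6 + 5.3)/8 = -2.1750
Deviations from mean: 1.3750, -2.9250, -9.5250, -7.3250, -2.4250, 7.5750, 5.7750, 7.4750
Σ(x_t−x̄)(x_{t+3}−x̄) = (-10.0719) + (7.0931) + (-72.1519) + (-42.3019) + (-18.1269) = -135.5594
Denominator Σ(x_t−x̄)² = 307.3150
r_3 = -135.5594 / 307.3150 = -0.441

-0.441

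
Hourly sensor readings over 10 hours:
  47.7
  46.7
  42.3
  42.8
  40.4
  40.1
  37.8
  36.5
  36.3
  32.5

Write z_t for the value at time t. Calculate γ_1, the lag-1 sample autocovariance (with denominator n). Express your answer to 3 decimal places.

Mean z̄ = (47.7 + 46.7 + 42.3 + 42.8 + 40.4 + 40.1 + 37.8 + 36.5 + 36.3 + 32.5)/10 = 40.3100
Σ_{t=1}^{9}(z_t−z̄)(z_{t+1}−z̄) = 121.7849
γ_1 = 121.7849 / 10 = 12.178

12.178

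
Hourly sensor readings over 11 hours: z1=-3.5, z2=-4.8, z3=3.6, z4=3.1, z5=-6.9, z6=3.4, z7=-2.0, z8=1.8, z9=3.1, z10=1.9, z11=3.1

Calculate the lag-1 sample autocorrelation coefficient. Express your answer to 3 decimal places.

Mean z̄ = (-3.5 − 4.8 + 3.6 + 3.1 − 6.9 + 3.4 − 2.0 + 1.8 + 3.1 + 1.9 + 3.1)/11 = 0.2545
Numerator Σ_{t=1}^{10}(z_t−z̄)(z_{t+1}−z̄) = -28.0893
Denominator Σ(z_t−z̄)² = 146.3873
r_1 = -28.0893 / 146.3873 = -0.192

-0.192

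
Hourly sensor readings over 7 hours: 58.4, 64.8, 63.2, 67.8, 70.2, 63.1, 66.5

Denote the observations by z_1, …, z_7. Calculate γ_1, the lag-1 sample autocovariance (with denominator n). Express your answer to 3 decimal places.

-0.138

Mean z̄ = (58.4 + 64.8 + 63.2 + 67.8 + 70.2 + 63.1 + 66.5)/7 = 64.8571
Deviations: -6.4571, -0.0571, -1.6571, 2.9429, 5.3429, -1.7571, 1.6429
Σ_{t=1}^{6}(z_t−z̄)(z_{t+1}−z̄) = -0.9647
γ_1 = -0.9647 / 7 = -0.138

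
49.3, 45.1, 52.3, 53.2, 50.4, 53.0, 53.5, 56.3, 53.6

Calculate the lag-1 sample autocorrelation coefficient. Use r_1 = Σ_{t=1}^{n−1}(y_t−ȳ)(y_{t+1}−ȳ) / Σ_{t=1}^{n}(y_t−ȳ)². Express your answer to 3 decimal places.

0.339

Mean ȳ = (49.3 + 45.1 + 52.3 + 53.2 + 50.4 + 53.0 + 53.5 + 56.3 + 53.6)/9 = 51.8556
Numerator Σ_{t=1}^{8}(y_t−ȳ)(y_{t+1}−ȳ) = 28.1802
Denominator Σ(y_t−ȳ)² = 83.1022
r_1 = 28.1802 / 83.1022 = 0.339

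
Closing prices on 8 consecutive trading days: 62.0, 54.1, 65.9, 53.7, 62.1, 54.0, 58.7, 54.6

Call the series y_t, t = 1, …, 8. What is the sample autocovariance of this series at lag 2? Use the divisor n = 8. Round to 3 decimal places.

Mean ȳ = (62.0 + 54.1 + 65.9 + 53.7 + 62.1 + 54.0 + 58.7 + 54.6)/8 = 58.1375
Deviations: 3.8625, -4.0375, 7.7625, -4.4375, 3.9625, -4.1375, 0.5625, -3.5375
Σ_{t=1}^{6}(y_t−ȳ)(y_{t+2}−ȳ) = 113.8834
γ_2 = 113.8834 / 8 = 14.235

14.235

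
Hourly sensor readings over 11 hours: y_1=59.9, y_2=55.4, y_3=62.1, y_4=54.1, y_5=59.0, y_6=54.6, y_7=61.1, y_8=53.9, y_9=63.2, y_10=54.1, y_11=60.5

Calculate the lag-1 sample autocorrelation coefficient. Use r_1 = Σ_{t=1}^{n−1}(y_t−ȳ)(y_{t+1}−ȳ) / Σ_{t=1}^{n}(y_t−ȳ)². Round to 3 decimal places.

Mean ȳ = (59.9 + 55.4 + 62.1 + 54.1 + 59.0 + 54.6 + 61.1 + 53.9 + 63.2 + 54.1 + 60.5)/11 = 57.9909
Numerator Σ_{t=1}^{10}(y_t−ȳ)(y_{t+1}−ȳ) = -113.5310
Denominator Σ(y_t−ȳ)² = 129.8691
r_1 = -113.5310 / 129.8691 = -0.874

-0.874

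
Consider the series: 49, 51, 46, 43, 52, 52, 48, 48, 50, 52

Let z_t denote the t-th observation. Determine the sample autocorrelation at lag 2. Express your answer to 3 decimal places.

-0.615

Mean z̄ = (49 + 51 + 46 + 43 + 52 + 52 + 48 + 48 + 50 + 52)/10 = 49.1000
Numerator Σ_{t=1}^{8}(z_t−z̄)(z_{t+2}−z̄) = -48.5200
Denominator Σ(z_t−z̄)² = 78.9000
r_2 = -48.5200 / 78.9000 = -0.615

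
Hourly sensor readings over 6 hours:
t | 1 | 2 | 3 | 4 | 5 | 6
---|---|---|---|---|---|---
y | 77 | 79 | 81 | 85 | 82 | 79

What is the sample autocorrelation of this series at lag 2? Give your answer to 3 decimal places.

Mean ȳ = (77 + 79 + 81 + 85 + 82 + 79)/6 = 80.5000
Deviations from mean: -3.5000, -1.5000, 0.5000, 4.5000, 1.5000, -1.5000
Numerator Σ_{t=1}^{4}(y_t−ȳ)(y_{t+2}−ȳ) = -14.5000
Denominator Σ(y_t−ȳ)² = 39.5000
r_2 = -14.5000 / 39.5000 = -0.367

-0.367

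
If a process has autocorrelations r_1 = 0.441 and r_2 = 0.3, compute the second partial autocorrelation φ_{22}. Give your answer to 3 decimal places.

φ_{22} = (r_2 − r_1²) / (1 − r_1²)
r_1² = (0.441)² = 0.194481
Numerator = 0.3 − 0.1945 = 0.1055; denominator = 1 − 0.1945 = 0.8055
φ_{22} = 0.1055 / 0.8055 = 0.131

0.131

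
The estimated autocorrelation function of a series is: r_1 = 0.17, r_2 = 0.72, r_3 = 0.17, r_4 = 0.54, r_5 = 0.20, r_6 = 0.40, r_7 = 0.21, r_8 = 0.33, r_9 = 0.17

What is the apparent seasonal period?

2

The largest autocorrelation is r_2 = 0.72, with weaker echoes at lags 4 (0.54), 6 (0.40) and 8 (0.33); the remaining lags stay at or below 0.21.
The dominant spike at lag 2 indicates a seasonal period of 2.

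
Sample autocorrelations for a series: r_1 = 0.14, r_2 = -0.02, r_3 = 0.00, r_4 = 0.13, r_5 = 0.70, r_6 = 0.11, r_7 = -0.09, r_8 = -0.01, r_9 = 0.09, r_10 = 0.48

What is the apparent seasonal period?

5

The largest autocorrelation is r_5 = 0.70, with a weaker echo at lag 10 (0.48); the remaining lags stay at or below 0.14.
The dominant spike at lag 5 indicates a seasonal period of 5.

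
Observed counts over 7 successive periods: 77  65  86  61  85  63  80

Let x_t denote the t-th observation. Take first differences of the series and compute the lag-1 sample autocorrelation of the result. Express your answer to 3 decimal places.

-0.891

First differences Δx: -12, 21, -25, 24, -22, 17
Mean of differences = 0.5000
Numerator Σ(Δx_t−Δx̄)(Δx_{t+1}−Δx̄) = -2278.2500
Denominator Σ(Δx_t−Δx̄)² = 2557.5000
r_1(Δx) = -2278.2500 / 2557.5000 = -0.891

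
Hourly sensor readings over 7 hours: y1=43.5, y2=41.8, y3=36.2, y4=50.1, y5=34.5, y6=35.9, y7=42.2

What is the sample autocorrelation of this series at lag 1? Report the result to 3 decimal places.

-0.443

Mean ȳ = (43.5 + 41.8 + 36.2 + 50.1 + 34.5 + 35.9 + 42.2)/7 = 40.6000
Σ(y_t−ȳ)(y_{t+1}−ȳ) = (3.4800) + (-5.2800) + (-41.8000) + (-57.9500) + (28.6700) + (-7.5200) = -80.4000
Denominator Σ(y_t−ȳ)² = 181.3200
r_1 = -80.4000 / 181.3200 = -0.443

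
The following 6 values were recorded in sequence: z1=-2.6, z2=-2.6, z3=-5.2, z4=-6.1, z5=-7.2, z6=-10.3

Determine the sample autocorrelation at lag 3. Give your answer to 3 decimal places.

Mean z̄ = (-2.6 − 2.6 − 5.2 − 6.1 − 7.2 − 10.3)/6 = -5.6667
Deviations from mean: 3.0667, 3.0667, 0.4667, -0.4333, -1.5333, -4.6333
Σ(z_t−z̄)(z_{t+3}−z̄) = (-1.3289) + (-4.7022) + (-2.1622) = -8.1933
Denominator Σ(z_t−z̄)² = 43.0333
r_3 = -8.1933 / 43.0333 = -0.190

-0.190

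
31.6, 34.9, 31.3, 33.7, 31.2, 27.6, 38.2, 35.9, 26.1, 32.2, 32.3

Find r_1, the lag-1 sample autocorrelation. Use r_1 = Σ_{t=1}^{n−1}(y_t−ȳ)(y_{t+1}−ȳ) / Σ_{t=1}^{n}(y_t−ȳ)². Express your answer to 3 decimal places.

Mean ȳ = (31.6 + 34.9 + 31.3 + 33.7 + 31.2 + 27.6 + 38.2 + 35.9 + 26.1 + 32.2 + 32.3)/11 = 32.2727
Numerator Σ_{t=1}^{10}(y_t−ȳ)(y_{t+1}−ȳ) = -30.3698
Denominator Σ(y_t−ȳ)² = 119.7218
r_1 = -30.3698 / 119.7218 = -0.254

-0.254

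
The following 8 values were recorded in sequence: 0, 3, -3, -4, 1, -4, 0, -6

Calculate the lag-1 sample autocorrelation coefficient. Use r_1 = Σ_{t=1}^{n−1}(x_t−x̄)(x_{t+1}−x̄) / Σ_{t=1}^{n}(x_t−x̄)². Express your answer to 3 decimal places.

Mean x̄ = (0 + 3 − 3 − 4 + 1 − 4 + 0 − 6)/8 = -1.6250
Deviations from mean: 1.6250, 4.6250, -1.3750, -2.3750, 2.6250, -2.3750, 1.6250, -4.3750
Σ(x_t−x̄)(x_{t+1}−x̄) = (7.5156) + (-6.3594) + (3.2656) + (-6.2344) + (-6.2344) + (-3.8594) + (-7.1094) = -19.0156
Denominator Σ(x_t−x̄)² = 65.8750
r_1 = -19.0156 / 65.8750 = -0.289

-0.289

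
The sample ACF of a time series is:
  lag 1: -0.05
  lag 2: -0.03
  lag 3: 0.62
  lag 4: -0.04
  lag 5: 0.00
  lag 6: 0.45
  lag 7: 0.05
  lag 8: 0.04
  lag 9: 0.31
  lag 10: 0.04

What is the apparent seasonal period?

The largest autocorrelation is r_3 = 0.62, with weaker echoes at lags 6 (0.45) and 9 (0.31); the remaining lags stay at or below 0.05.
The dominant spike at lag 3 indicates a seasonal period of 3.

3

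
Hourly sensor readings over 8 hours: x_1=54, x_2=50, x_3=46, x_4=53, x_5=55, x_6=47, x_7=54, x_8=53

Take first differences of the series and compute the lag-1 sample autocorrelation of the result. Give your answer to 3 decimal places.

-0.384

First differences Δx: -4, -4, 7, 2, -8, 7, -1
Mean of differences = -0.1429
Numerator Σ(Δx_t−Δx̄)(Δx_{t+1}−Δx̄) = -76.4490
Denominator Σ(Δx_t−Δx̄)² = 198.8571
r_1(Δx) = -76.4490 / 198.8571 = -0.384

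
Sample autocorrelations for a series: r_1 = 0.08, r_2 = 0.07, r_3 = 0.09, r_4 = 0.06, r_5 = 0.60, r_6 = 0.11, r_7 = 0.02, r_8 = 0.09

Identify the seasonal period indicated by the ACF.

The largest autocorrelation is r_5 = 0.60; the remaining lags stay at or below 0.11.
The dominant spike at lag 5 indicates a seasonal period of 5.

5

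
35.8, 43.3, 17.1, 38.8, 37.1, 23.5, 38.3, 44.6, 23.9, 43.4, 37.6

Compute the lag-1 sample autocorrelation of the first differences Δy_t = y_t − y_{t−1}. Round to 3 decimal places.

First differences Δy: 7.5, -26.2, 21.7, -1.7, -13.6, 14.8, 6.3, -20.7, 19.5, -5.8
Mean of differences = 0.1800
Numerator Σ(Δy_t−Δȳ)(Δy_{t+1}−Δȳ) = -1534.0604
Denominator Σ(Δy_t−Δȳ)² = 2502.2160
r_1(Δy) = -1534.0604 / 2502.2160 = -0.613

-0.613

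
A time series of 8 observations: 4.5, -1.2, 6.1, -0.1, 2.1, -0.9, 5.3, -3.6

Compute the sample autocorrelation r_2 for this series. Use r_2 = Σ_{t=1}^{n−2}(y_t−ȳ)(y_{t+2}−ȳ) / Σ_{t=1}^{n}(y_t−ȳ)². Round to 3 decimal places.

Mean ȳ = (4.5 − 1.2 + 6.1 − 0.1 + 2.1 − 0.9 + 5.3 − 3.6)/8 = 1.5250
Deviations from mean: 2.9750, -2.7250, 4.5750, -1.6250, 0.5750, -2.4250, 3.7750, -5.1250
Numerator Σ_{t=1}^{6}(y_t−ȳ)(y_{t+2}−ȳ) = 39.2088
Denominator Σ(y_t−ȳ)² = 86.5750
r_2 = 39.2088 / 86.5750 = 0.453

0.453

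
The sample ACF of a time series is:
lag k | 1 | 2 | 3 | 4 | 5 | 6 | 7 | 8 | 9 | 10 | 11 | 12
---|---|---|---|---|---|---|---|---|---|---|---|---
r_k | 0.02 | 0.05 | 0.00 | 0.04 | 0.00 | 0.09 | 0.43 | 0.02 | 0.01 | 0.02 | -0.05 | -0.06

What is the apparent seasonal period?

7

The largest autocorrelation is r_7 = 0.43; the remaining lags stay at or below 0.09.
The dominant spike at lag 7 indicates a seasonal period of 7.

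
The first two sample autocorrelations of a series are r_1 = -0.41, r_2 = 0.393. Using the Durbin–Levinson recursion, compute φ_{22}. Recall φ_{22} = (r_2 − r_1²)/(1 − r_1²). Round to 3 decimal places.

φ_{22} = (r_2 − r_1²) / (1 − r_1²)
r_1² = (-0.41)² = 0.1681
Numerator = 0.393 − 0.1681 = 0.2249; denominator = 1 − 0.1681 = 0.8319
φ_{22} = 0.2249 / 0.8319 = 0.270

0.270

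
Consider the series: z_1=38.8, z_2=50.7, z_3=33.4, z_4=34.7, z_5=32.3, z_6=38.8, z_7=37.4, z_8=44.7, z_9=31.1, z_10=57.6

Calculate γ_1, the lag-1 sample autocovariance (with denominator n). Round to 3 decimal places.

Mean z̄ = (38.8 + 50.7 + 33.4 + 34.7 + 32.3 + 38.8 + 37.4 + 44.7 + 31.1 + 57.6)/10 = 39.9500
Σ_{t=1}^{9}(z_t−z̄)(z_{t+1}−z̄) = -206.8475
γ_1 = -206.8475 / 10 = -20.685

-20.685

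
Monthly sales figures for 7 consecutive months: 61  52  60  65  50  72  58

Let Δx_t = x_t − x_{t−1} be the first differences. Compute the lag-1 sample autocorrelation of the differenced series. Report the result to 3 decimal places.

-0.685

First differences Δx: -9, 8, 5, -15, 22, -14
Mean of differences = -0.5000
Numerator Σ(Δx_t−Δx̄)(Δx_{t+1}−Δx̄) = -735.2500
Denominator Σ(Δx_t−Δx̄)² = 1073.5000
r_1(Δx) = -735.2500 / 1073.5000 = -0.685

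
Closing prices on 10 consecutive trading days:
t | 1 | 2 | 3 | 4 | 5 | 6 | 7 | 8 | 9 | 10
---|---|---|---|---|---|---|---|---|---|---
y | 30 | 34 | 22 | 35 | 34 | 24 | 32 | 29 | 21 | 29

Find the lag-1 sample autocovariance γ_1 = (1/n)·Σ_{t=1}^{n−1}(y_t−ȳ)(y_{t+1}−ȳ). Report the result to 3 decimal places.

Mean ȳ = (30 + 34 + 22 + 35 + 34 + 24 + 32 + 29 + 21 + 29)/10 = 29.0000
Σ_{t=1}^{9}(y_t−ȳ)(y_{t+1}−ȳ) = -82.0000
γ_1 = -82.0000 / 10 = -8.200

-8.200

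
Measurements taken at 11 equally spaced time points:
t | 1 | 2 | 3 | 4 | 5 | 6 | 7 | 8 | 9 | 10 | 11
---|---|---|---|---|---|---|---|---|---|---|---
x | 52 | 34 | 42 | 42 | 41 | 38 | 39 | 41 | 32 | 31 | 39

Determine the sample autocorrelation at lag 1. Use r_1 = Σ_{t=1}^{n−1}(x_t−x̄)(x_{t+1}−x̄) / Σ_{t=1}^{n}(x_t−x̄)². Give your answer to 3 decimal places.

-0.069

Mean x̄ = (52 + 34 + 42 + 42 + 41 + 38 + 39 + 41 + 32 + 31 + 39)/11 = 39.1818
Numerator Σ_{t=1}^{10}(x_t−x̄)(x_{t+1}−x̄) = -23.0331
Denominator Σ(x_t−x̄)² = 333.6364
r_1 = -23.0331 / 333.6364 = -0.069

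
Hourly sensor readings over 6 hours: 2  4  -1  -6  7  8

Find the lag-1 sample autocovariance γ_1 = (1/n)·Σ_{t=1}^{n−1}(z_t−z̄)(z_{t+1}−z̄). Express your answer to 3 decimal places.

Mean z̄ = (2 + 4 − 1 − 6 + 7 + 8)/6 = 2.3333
Deviations: -0.3333, 1.6667, -3.3333, -8.3333, 4.6667, 5.6667
Σ_{t=1}^{5}(z_t−z̄)(z_{t+1}−z̄) = 9.2222
γ_1 = 9.2222 / 6 = 1.537

1.537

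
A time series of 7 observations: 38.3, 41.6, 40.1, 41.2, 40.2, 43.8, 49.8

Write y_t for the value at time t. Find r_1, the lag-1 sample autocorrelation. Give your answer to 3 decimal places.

Mean ȳ = (38.3 + 41.6 + 40.1 + 41.2 + 40.2 + 43.8 + 49.8)/7 = 42.1429
Numerator Σ_{t=1}^{6}(y_t−ȳ)(y_{t+1}−ȳ) = 16.4224
Denominator Σ(y_t−ȳ)² = 85.2771
r_1 = 16.4224 / 85.2771 = 0.193

0.193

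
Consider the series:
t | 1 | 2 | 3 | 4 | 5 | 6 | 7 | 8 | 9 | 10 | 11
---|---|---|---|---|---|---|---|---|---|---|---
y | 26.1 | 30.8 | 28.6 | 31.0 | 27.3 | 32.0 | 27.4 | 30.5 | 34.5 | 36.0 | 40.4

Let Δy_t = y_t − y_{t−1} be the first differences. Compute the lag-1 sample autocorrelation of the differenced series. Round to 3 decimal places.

-0.535

First differences Δy: 4.7, -2.2, 2.4, -3.7, 4.7, -4.6, 3.1, 4.0, 1.5, 4.4
Mean of differences = 1.4300
Numerator Σ(Δy_t−Δȳ)(Δy_{t+1}−Δȳ) = -62.2509
Denominator Σ(Δy_t−Δȳ)² = 116.4010
r_1(Δy) = -62.2509 / 116.4010 = -0.535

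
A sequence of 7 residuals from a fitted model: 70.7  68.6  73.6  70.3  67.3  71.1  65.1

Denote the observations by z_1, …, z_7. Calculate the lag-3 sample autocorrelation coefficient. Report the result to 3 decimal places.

Mean z̄ = (70.7 + 68.6 + 73.6 + 70.3 + 67.3 + 71.1 + 65.1)/7 = 69.5286
Numerator Σ_{t=1}^{4}(z_t−z̄)(z_{t+3}−z̄) = 5.9547
Denominator Σ(z_t−z̄)² = 46.4543
r_3 = 5.9547 / 46.4543 = 0.128

0.128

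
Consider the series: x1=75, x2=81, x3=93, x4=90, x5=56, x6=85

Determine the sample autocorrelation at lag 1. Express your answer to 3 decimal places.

-0.248

Mean x̄ = (75 + 81 + 93 + 90 + 56 + 85)/6 = 80.0000
Numerator Σ_{t=1}^{5}(x_t−x̄)(x_{t+1}−x̄) = -222.0000
Denominator Σ(x_t−x̄)² = 896.0000
r_1 = -222.0000 / 896.0000 = -0.248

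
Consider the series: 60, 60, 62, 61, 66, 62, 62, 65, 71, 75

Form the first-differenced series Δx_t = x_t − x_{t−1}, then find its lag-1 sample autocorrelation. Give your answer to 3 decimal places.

-0.075

First differences Δx: 0, 2, -1, 5, -4, 0, 3, 6, 4
Mean of differences = 1.6667
Numerator Σ(Δx_t−Δx̄)(Δx_{t+1}−Δx̄) = -6.1111
Denominator Σ(Δx_t−Δx̄)² = 82.0000
r_1(Δx) = -6.1111 / 82.0000 = -0.075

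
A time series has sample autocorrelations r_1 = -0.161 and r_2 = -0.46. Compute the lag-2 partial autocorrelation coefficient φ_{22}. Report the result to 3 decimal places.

φ_{22} = (r_2 − r_1²) / (1 − r_1²)
r_1² = (-0.161)² = 0.025921
Numerator = -0.46 − 0.0259 = -0.4859; denominator = 1 − 0.0259 = 0.9741
φ_{22} = -0.4859 / 0.9741 = -0.499

-0.499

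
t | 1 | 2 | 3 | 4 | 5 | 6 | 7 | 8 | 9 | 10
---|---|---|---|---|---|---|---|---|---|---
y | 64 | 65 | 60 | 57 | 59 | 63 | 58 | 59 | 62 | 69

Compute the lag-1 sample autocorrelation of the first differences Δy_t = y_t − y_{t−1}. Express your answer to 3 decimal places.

First differences Δy: 1, -5, -3, 2, 4, -5, 1, 3, 7
Mean of differences = 0.5556
Numerator Σ(Δy_t−Δȳ)(Δy_{t+1}−Δȳ) = 12.3580
Denominator Σ(Δy_t−Δȳ)² = 136.2222
r_1(Δy) = 12.3580 / 136.2222 = 0.091

0.091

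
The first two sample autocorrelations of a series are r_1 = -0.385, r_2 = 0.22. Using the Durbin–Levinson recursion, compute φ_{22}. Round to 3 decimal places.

0.084

φ_{22} = (r_2 − r_1²) / (1 − r_1²)
r_1² = (-0.385)² = 0.148225
Numerator = 0.22 − 0.1482 = 0.0718; denominator = 1 − 0.1482 = 0.8518
φ_{22} = 0.0718 / 0.8518 = 0.084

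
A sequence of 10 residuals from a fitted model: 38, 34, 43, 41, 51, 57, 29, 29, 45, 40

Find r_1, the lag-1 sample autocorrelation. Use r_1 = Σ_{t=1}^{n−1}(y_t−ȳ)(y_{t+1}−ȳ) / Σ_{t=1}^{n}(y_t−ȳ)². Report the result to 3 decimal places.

0.093

Mean ȳ = (38 + 34 + 43 + 41 + 51 + 57 + 29 + 29 + 45 + 40)/10 = 40.7000
Numerator Σ_{t=1}^{9}(y_t−ȳ)(y_{t+1}−ȳ) = 67.2100
Denominator Σ(y_t−ȳ)² = 722.1000
r_1 = 67.2100 / 722.1000 = 0.093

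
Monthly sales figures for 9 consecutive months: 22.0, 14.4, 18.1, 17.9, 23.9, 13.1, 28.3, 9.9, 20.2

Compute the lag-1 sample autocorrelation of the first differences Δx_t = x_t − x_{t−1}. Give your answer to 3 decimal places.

-0.811

First differences Δx: -7.6, 3.7, -0.2, 6.0, -10.8, 15.2, -18.4, 10.3
Mean of differences = -0.2250
Numerator Σ(Δx_t−Δx̄)(Δx_{t+1}−Δx̄) = -729.2831
Denominator Σ(Δx_t−Δx̄)² = 899.4150
r_1(Δx) = -729.2831 / 899.4150 = -0.811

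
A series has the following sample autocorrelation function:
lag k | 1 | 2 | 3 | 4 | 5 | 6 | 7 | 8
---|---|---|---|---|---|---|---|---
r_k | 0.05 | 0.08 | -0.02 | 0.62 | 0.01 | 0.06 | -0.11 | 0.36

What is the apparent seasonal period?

4

The largest autocorrelation is r_4 = 0.62, with a weaker echo at lag 8 (0.36); the remaining lags stay at or below 0.08.
The dominant spike at lag 4 indicates a seasonal period of 4.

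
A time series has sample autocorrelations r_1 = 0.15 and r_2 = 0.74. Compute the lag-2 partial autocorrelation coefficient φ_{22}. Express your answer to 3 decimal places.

0.734

φ_{22} = (r_2 − r_1²) / (1 − r_1²)
r_1² = (0.15)² = 0.0225
Numerator = 0.74 − 0.0225 = 0.7175; denominator = 1 − 0.0225 = 0.9775
φ_{22} = 0.7175 / 0.9775 = 0.734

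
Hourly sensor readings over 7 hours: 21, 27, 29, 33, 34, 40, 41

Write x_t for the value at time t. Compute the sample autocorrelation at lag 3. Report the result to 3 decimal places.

Mean x̄ = (21 + 27 + 29 + 33 + 34 + 40 + 41)/7 = 32.1429
Deviations from mean: -11.1429, -5.1429, -3.1429, 0.8571, 1.8571, 7.8571, 8.8571
Σ(x_t−x̄)(x_{t+3}−x̄) = (-9.5510) + (-9.5510) + (-24.6939) + (7.5918) = -36.2041
Denominator Σ(x_t−x̄)² = 304.8571
r_3 = -36.2041 / 304.8571 = -0.119

-0.119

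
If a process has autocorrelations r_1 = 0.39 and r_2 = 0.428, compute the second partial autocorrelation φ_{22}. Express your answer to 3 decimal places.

φ_{22} = (r_2 − r_1²) / (1 − r_1²)
r_1² = (0.39)² = 0.1521
Numerator = 0.428 − 0.1521 = 0.2759; denominator = 1 − 0.1521 = 0.8479
φ_{22} = 0.2759 / 0.8479 = 0.325

0.325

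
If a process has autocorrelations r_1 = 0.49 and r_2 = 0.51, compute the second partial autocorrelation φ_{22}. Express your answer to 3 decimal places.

φ_{22} = (r_2 − r_1²) / (1 − r_1²)
r_1² = (0.49)² = 0.2401
Numerator = 0.51 − 0.2401 = 0.2699; denominator = 1 − 0.2401 = 0.7599
φ_{22} = 0.2699 / 0.7599 = 0.355

0.355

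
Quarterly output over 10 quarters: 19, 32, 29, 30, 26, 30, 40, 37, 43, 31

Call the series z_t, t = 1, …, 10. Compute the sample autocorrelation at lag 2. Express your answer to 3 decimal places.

Mean z̄ = (19 + 32 + 29 + 30 + 26 + 30 + 40 + 37 + 43 + 31)/10 = 31.7000
Numerator Σ_{t=1}^{8}(z_t−z̄)(z_{t+2}−z̄) = 85.8200
Denominator Σ(z_t−z̄)² = 432.1000
r_2 = 85.8200 / 432.1000 = 0.199

0.199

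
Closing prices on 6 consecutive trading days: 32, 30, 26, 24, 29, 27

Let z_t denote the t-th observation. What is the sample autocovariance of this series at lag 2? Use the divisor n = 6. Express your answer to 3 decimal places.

Mean z̄ = (32 + 30 + 26 + 24 + 29 + 27)/6 = 28.0000
Deviations: 4.0000, 2.0000, -2.0000, -4.0000, 1.0000, -1.0000
Σ_{t=1}^{4}(z_t−z̄)(z_{t+2}−z̄) = -14.0000
γ_2 = -14.0000 / 6 = -2.333

-2.333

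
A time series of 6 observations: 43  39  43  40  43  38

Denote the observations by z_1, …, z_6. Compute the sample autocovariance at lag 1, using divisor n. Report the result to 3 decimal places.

-3.000

Mean z̄ = (43 + 39 + 43 + 40 + 43 + 38)/6 = 41.0000
Σ_{t=1}^{5}(z_t−z̄)(z_{t+1}−z̄) = -18.0000
γ_1 = -18.0000 / 6 = -3.000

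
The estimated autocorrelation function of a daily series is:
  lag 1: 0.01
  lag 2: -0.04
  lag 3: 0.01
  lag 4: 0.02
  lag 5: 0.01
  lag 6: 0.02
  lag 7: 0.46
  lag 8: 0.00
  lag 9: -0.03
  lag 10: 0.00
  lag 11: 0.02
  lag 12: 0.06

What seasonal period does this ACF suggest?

The largest autocorrelation is r_7 = 0.46; the remaining lags stay at or below 0.06.
The dominant spike at lag 7 indicates a seasonal period of 7.

7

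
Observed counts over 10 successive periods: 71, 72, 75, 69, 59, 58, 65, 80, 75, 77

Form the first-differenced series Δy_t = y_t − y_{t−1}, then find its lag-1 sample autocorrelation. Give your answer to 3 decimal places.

0.147

First differences Δy: 1, 3, -6, -10, -1, 7, 15, -5, 2
Mean of differences = 0.6667
Numerator Σ(Δy_t−Δȳ)(Δy_{t+1}−Δȳ) = 65.5556
Denominator Σ(Δy_t−Δȳ)² = 446.0000
r_1(Δy) = 65.5556 / 446.0000 = 0.147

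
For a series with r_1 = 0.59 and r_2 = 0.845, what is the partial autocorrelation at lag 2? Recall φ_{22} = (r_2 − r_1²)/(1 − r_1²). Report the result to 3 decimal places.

φ_{22} = (r_2 − r_1²) / (1 − r_1²)
r_1² = (0.59)² = 0.3481
Numerator = 0.845 − 0.3481 = 0.4969; denominator = 1 − 0.3481 = 0.6519
φ_{22} = 0.4969 / 0.6519 = 0.762

0.762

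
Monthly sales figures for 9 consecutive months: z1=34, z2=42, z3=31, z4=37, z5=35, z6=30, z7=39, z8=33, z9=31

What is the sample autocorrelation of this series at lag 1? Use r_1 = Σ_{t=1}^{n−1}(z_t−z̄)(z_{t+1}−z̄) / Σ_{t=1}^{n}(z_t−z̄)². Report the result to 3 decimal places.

Mean z̄ = (34 + 42 + 31 + 37 + 35 + 30 + 39 + 33 + 31)/9 = 34.6667
Numerator Σ_{t=1}^{8}(z_t−z̄)(z_{t+1}−z̄) = -62.4444
Denominator Σ(z_t−z̄)² = 130.0000
r_1 = -62.4444 / 130.0000 = -0.480

-0.480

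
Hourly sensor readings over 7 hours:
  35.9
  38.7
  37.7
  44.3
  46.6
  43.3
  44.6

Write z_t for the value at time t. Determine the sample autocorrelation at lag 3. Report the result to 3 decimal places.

Mean z̄ = (35.9 + 38.7 + 37.7 + 44.3 + 46.6 + 43.3 + 44.6)/7 = 41.5857
Deviations from mean: -5.6857, -2.8857, -3.8857, 2.7143, 5.0143, 1.7143, 3.0143
Numerator Σ_{t=1}^{4}(z_t−z̄)(z_{t+3}−z̄) = -28.3820
Denominator Σ(z_t−z̄)² = 100.2886
r_3 = -28.3820 / 100.2886 = -0.283

-0.283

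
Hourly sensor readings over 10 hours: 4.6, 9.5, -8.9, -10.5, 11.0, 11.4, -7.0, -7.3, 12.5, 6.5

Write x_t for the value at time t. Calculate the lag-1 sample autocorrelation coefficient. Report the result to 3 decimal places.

-0.005

Mean x̄ = (4.6 + 9.5 − 8.9 − 10.5 + 11.0 + 11.4 − 7.0 − 7.3 + 12.5 + 6.5)/10 = 2.1800
Numerator Σ_{t=1}^{9}(x_t−x̄)(x_{t+1}−x̄) = -4.2784
Denominator Σ(x_t−x̄)² = 805.0960
r_1 = -4.2784 / 805.0960 = -0.005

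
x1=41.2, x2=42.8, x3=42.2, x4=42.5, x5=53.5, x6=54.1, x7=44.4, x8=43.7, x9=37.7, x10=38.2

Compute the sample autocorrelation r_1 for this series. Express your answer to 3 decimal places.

0.470

Mean x̄ = (41.2 + 42.8 + 42.2 + 42.5 + 53.5 + 54.1 + 44.4 + 43.7 + 37.7 + 38.2)/10 = 44.0300
Numerator Σ_{t=1}^{9}(x_t−x̄)(x_{t+1}−x̄) = 132.0021
Denominator Σ(x_t−x̄)² = 280.6010
r_1 = 132.0021 / 280.6010 = 0.470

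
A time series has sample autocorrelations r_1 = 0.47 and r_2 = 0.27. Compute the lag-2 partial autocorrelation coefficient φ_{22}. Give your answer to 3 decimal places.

0.063

φ_{22} = (r_2 − r_1²) / (1 − r_1²)
r_1² = (0.47)² = 0.2209
Numerator = 0.27 − 0.2209 = 0.0491; denominator = 1 − 0.2209 = 0.7791
φ_{22} = 0.0491 / 0.7791 = 0.063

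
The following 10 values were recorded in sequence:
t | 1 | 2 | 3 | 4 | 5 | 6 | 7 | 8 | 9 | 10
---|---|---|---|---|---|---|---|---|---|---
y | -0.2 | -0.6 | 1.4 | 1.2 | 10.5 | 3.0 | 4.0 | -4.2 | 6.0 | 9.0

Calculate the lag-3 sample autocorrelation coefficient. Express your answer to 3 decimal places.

-0.388

Mean ȳ = (-0.2 − 0.6 + 1.4 + 1.2 + 10.5 + 3.0 + 4.0 − 4.2 + 6.0 + 9.0)/10 = 3.0100
Σ(y_t−ȳ)(y_{t+3}−ȳ) = (5.8101) + (-27.0389) + (0.0161) + (-1.7919) + (-54.0029) + (-0.0299) + (5.9301) = -71.1073
Denominator Σ(y_t−ȳ)² = 183.0890
r_3 = -71.1073 / 183.0890 = -0.388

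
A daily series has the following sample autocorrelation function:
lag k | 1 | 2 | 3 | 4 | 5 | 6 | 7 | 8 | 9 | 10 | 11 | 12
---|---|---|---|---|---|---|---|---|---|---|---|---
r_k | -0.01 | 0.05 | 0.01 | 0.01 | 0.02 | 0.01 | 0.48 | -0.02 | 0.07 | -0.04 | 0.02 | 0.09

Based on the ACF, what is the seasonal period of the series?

7

The largest autocorrelation is r_7 = 0.48; the remaining lags stay at or below 0.09.
The dominant spike at lag 7 indicates a seasonal period of 7.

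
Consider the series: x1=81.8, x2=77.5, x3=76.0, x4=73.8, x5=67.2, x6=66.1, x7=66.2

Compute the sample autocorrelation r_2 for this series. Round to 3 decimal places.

0.195

Mean x̄ = (81.8 + 77.5 + 76.0 + 73.8 + 67.2 + 66.1 + 66.2)/7 = 72.6571
Deviations from mean: 9.1429, 4.8429, 3.3429, 1.1429, -5.4571, -6.5571, -6.4571
Σ(x_t−x̄)(x_{t+2}−x̄) = (30.5633) + (5.5347) + (-18.2424) + (-7.4939) + (35.2376) = 45.5992
Denominator Σ(x_t−x̄)² = 233.9971
r_2 = 45.5992 / 233.9971 = 0.195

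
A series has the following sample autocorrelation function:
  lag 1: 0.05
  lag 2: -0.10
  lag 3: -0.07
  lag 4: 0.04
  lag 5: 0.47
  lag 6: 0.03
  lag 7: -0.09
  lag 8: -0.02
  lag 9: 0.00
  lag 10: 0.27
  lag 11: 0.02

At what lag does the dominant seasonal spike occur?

The largest autocorrelation is r_5 = 0.47, with a weaker echo at lag 10 (0.27); the remaining lags stay at or below 0.05.
The dominant spike at lag 5 indicates a seasonal period of 5.

5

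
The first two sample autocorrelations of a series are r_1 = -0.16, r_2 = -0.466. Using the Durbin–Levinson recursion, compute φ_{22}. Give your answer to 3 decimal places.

φ_{22} = (r_2 − r_1²) / (1 − r_1²)
r_1² = (-0.16)² = 0.0256
Numerator = -0.466 − 0.0256 = -0.4916; denominator = 1 − 0.0256 = 0.9744
φ_{22} = -0.4916 / 0.9744 = -0.505

-0.505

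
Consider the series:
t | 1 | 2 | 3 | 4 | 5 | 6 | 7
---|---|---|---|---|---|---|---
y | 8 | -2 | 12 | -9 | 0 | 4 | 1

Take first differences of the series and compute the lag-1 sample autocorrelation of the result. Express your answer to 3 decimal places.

First differences Δy: -10, 14, -21, 9, 4, -3
Mean of differences = -1.1667
Numerator Σ(Δy_t−Δȳ)(Δy_{t+1}−Δȳ) = -593.3611
Denominator Σ(Δy_t−Δȳ)² = 834.8333
r_1(Δy) = -593.3611 / 834.8333 = -0.711

-0.711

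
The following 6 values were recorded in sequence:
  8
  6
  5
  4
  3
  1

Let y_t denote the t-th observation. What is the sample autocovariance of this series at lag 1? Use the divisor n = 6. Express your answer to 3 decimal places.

1.958

Mean ȳ = (8 + 6 + 5 + 4 + 3 + 1)/6 = 4.5000
Deviations: 3.5000, 1.5000, 0.5000, -0.5000, -1.5000, -3.5000
Σ_{t=1}^{5}(y_t−ȳ)(y_{t+1}−ȳ) = 11.7500
γ_1 = 11.7500 / 6 = 1.958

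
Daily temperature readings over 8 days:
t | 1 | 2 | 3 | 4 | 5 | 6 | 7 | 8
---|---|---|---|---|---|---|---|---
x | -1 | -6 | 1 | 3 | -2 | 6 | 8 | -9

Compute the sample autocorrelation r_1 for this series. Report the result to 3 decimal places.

-0.168

Mean x̄ = (-1 − 6 + 1 + 3 − 2 + 6 + 8 − 9)/8 = 0.0000
Σ(x_t−x̄)(x_{t+1}−x̄) = (6.0000) + (-6.0000) + (3.0000) + (-6.0000) + (-12.0000) + (48.0000) + (-72.0000) = -39.0000
Denominator Σ(x_t−x̄)² = 232.0000
r_1 = -39.0000 / 232.0000 = -0.168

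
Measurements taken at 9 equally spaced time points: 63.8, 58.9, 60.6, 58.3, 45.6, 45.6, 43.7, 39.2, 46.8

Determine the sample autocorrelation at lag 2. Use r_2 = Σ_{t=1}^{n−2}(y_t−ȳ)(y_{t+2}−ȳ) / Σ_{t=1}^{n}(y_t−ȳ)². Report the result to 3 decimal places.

Mean ȳ = (63.8 + 58.9 + 60.6 + 58.3 + 45.6 + 45.6 + 43.7 + 39.2 + 46.8)/9 = 51.3889
Numerator Σ_{t=1}^{7}(y_t−ȳ)(y_{t+2}−ȳ) = 223.2542
Denominator Σ(y_t−ȳ)² = 638.8289
r_2 = 223.2542 / 638.8289 = 0.349

0.349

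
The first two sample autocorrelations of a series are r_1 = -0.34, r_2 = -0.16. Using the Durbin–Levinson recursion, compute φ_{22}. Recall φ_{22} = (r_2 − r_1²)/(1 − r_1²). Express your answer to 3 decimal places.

-0.312

φ_{22} = (r_2 − r_1²) / (1 − r_1²)
r_1² = (-0.34)² = 0.1156
Numerator = -0.16 − 0.1156 = -0.2756; denominator = 1 − 0.1156 = 0.8844
φ_{22} = -0.2756 / 0.8844 = -0.312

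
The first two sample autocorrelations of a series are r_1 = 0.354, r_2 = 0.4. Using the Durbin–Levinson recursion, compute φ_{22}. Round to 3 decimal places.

φ_{22} = (r_2 − r_1²) / (1 − r_1²)
r_1² = (0.354)² = 0.125316
Numerator = 0.4 − 0.1253 = 0.2747; denominator = 1 − 0.1253 = 0.8747
φ_{22} = 0.2747 / 0.8747 = 0.314

0.314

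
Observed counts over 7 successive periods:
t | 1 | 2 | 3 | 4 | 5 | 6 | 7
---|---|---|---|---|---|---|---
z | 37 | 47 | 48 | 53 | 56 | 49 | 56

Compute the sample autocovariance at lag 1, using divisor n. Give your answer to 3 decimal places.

Mean z̄ = (37 + 47 + 48 + 53 + 56 + 49 + 56)/7 = 49.4286
Σ_{t=1}^{6}(z_t−z̄)(z_{t+1}−z̄) = 46.3878
γ_1 = 46.3878 / 7 = 6.627

6.627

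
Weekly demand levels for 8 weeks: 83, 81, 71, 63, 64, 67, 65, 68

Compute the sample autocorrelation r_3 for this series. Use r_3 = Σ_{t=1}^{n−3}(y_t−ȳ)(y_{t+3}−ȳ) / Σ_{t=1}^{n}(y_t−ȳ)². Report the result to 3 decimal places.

Mean ȳ = (83 + 81 + 71 + 63 + 64 + 67 + 65 + 68)/8 = 70.2500
Deviations from mean: 12.7500, 10.7500, 0.7500, -7.2500, -6.2500, -3.2500, -5.2500, -2.2500
Σ(y_t−ȳ)(y_{t+3}−ȳ) = (-92.4375) + (-67.1875) + (-2.4375) + (38.0625) + (14.0625) = -109.9375
Denominator Σ(y_t−ȳ)² = 413.5000
r_3 = -109.9375 / 413.5000 = -0.266

-0.266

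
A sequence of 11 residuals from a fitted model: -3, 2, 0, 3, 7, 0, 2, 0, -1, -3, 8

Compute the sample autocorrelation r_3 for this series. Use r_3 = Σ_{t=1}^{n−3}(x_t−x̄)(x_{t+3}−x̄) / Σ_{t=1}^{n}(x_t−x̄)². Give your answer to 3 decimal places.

-0.132

Mean x̄ = (-3 + 2 + 0 + 3 + 7 + 0 + 2 + 0 − 1 − 3 + 8)/11 = 1.3636
Numerator Σ_{t=1}^{8}(x_t−x̄)(x_{t+3}−x̄) = -16.9421
Denominator Σ(x_t−x̄)² = 128.5455
r_3 = -16.9421 / 128.5455 = -0.132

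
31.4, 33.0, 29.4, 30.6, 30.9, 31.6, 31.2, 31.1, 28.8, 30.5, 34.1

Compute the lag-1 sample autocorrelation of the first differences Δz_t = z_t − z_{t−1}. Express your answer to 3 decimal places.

First differences Δz: 1.6, -3.6, 1.2, 0.3, 0.7, -0.4, -0.1, -2.3, 1.7, 3.6
Mean of differences = 0.2700
Numerator Σ(Δz_t−Δz̄)(Δz_{t+1}−Δz̄) = -6.7079
Denominator Σ(Δz_t−Δz̄)² = 38.1210
r_1(Δz) = -6.7079 / 38.1210 = -0.176

-0.176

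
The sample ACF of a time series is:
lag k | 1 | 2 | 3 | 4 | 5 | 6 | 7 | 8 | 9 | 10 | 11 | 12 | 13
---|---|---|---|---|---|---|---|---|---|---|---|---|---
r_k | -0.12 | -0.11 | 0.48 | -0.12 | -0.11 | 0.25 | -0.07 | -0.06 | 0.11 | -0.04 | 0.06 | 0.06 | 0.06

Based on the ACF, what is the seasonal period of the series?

3

The largest autocorrelation is r_3 = 0.48, with a weaker echo at lag 6 (0.25); the remaining lags stay at or below 0.11.
The dominant spike at lag 3 indicates a seasonal period of 3.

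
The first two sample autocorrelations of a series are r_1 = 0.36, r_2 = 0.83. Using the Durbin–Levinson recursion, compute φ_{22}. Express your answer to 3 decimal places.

0.805

φ_{22} = (r_2 − r_1²) / (1 − r_1²)
r_1² = (0.36)² = 0.1296
Numerator = 0.83 − 0.1296 = 0.7004; denominator = 1 − 0.1296 = 0.8704
φ_{22} = 0.7004 / 0.8704 = 0.805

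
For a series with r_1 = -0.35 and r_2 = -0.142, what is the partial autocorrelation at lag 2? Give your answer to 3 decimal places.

φ_{22} = (r_2 − r_1²) / (1 − r_1²)
r_1² = (-0.35)² = 0.1225
Numerator = -0.142 − 0.1225 = -0.2645; denominator = 1 − 0.1225 = 0.8775
φ_{22} = -0.2645 / 0.8775 = -0.301

-0.301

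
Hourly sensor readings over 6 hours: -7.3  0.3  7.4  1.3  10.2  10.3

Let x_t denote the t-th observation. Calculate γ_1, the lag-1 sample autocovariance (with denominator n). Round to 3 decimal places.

7.207

Mean x̄ = (-7.3 + 0.3 + 7.4 + 1.3 + 10.2 + 10.3)/6 = 3.7000
Deviations: -11.0000, -3.4000, 3.7000, -2.4000, 6.5000, 6.6000
Σ_{t=1}^{5}(x_t−x̄)(x_{t+1}−x̄) = 43.2400
γ_1 = 43.2400 / 6 = 7.207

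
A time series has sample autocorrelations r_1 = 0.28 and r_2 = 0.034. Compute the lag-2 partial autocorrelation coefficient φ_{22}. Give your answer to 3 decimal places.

-0.048

φ_{22} = (r_2 − r_1²) / (1 − r_1²)
r_1² = (0.28)² = 0.0784
Numerator = 0.034 − 0.0784 = -0.0444; denominator = 1 − 0.0784 = 0.9216
φ_{22} = -0.0444 / 0.9216 = -0.048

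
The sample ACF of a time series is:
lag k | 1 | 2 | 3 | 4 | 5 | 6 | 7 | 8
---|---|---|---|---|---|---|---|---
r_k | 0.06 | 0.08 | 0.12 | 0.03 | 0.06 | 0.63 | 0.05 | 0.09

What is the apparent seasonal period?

The largest autocorrelation is r_6 = 0.63; the remaining lags stay at or below 0.12.
The dominant spike at lag 6 indicates a seasonal period of 6.

6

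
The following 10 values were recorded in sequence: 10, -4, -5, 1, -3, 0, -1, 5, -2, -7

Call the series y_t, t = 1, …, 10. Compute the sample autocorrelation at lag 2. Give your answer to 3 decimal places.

-0.316

Mean ȳ = (10 − 4 − 5 + 1 − 3 + 0 − 1 + 5 − 2 − 7)/10 = -0.6000
Numerator Σ_{t=1}^{8}(y_t−ȳ)(y_{t+2}−ȳ) = -71.5200
Denominator Σ(y_t−ȳ)² = 226.4000
r_2 = -71.5200 / 226.4000 = -0.316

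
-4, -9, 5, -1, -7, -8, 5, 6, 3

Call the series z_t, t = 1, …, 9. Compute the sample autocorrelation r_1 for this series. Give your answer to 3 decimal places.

Mean z̄ = (-4 − 9 + 5 − 1 − 7 − 8 + 5 + 6 + 3)/9 = -1.1111
Numerator Σ_{t=1}^{8}(z_t−z̄)(z_{t+1}−z̄) = 45.7654
Denominator Σ(z_t−z̄)² = 294.8889
r_1 = 45.7654 / 294.8889 = 0.155

0.155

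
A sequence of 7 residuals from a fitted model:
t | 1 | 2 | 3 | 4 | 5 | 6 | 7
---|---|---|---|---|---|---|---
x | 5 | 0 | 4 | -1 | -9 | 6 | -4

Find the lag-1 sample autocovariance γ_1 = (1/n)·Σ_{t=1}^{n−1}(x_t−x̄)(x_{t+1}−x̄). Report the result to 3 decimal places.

-10.431

Mean x̄ = (5 + 0 + 4 − 1 − 9 + 6 − 4)/7 = 0.1429
Σ_{t=1}^{6}(x_t−x̄)(x_{t+1}−x̄) = -73.0204
γ_1 = -73.0204 / 7 = -10.431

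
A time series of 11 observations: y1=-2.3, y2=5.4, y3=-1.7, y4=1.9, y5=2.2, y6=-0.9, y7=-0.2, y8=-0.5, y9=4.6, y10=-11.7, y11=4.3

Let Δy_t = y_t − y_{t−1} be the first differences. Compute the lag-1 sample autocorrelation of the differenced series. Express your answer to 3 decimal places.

First differences Δy: 7.7, -7.1, 3.6, 0.3, -3.1, 0.7, -0.3, 5.1, -16.3, 16.0
Mean of differences = 0.6600
Numerator Σ(Δy_t−Δȳ)(Δy_{t+1}−Δȳ) = -417.0696
Denominator Σ(Δy_t−Δȳ)² = 676.2840
r_1(Δy) = -417.0696 / 676.2840 = -0.617

-0.617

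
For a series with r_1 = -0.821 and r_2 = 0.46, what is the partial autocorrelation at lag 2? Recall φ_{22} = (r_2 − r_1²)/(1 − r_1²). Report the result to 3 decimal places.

φ_{22} = (r_2 − r_1²) / (1 − r_1²)
r_1² = (-0.821)² = 0.674041
Numerator = 0.46 − 0.6740 = -0.2140; denominator = 1 − 0.6740 = 0.3260
φ_{22} = -0.2140 / 0.3260 = -0.657

-0.657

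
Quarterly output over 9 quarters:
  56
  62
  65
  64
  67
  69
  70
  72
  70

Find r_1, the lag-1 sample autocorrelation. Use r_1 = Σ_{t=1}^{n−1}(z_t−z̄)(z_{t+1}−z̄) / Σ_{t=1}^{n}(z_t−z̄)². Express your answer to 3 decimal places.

0.534

Mean z̄ = (56 + 62 + 65 + 64 + 67 + 69 + 70 + 72 + 70)/9 = 66.1111
Numerator Σ_{t=1}^{8}(z_t−z̄)(z_{t+1}−z̄) = 106.2099
Denominator Σ(z_t−z̄)² = 198.8889
r_1 = 106.2099 / 198.8889 = 0.534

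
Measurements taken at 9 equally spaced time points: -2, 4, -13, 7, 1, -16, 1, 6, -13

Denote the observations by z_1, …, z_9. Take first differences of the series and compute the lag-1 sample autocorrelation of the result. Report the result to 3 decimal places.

First differences Δz: 6, -17, 20, -6, -17, 17, 5, -19
Mean of differences = -1.3750
Numerator Σ(Δz_t−Δz̄)(Δz_{t+1}−Δz̄) = -758.1406
Denominator Σ(Δz_t−Δz̄)² = 1709.8750
r_1(Δz) = -758.1406 / 1709.8750 = -0.443

-0.443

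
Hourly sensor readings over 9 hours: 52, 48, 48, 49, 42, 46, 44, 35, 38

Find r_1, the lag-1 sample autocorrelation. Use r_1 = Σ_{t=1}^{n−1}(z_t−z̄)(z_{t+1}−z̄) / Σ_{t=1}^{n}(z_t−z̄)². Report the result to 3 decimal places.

0.433

Mean z̄ = (52 + 48 + 48 + 49 + 42 + 46 + 44 + 35 + 38)/9 = 44.6667
Numerator Σ_{t=1}^{8}(z_t−z̄)(z_{t+1}−z̄) = 104.8889
Denominator Σ(z_t−z̄)² = 242.0000
r_1 = 104.8889 / 242.0000 = 0.433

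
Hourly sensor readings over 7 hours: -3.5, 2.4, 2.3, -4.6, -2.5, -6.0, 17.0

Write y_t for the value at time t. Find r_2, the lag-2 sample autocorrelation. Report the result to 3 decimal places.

-0.100

Mean ȳ = (-3.5 + 2.4 + 2.3 − 4.6 − 2.5 − 6.0 + 17.0)/7 = 0.7286
Deviations from mean: -4.2286, 1.6714, 1.5714, -5.3286, -3.2286, -6.7286, 16.2714
Σ(y_t−ȳ)(y_{t+2}−ȳ) = (-6.6449) + (-8.9063) + (-5.0735) + (35.8537) + (-52.5335) = -37.3045
Denominator Σ(y_t−ȳ)² = 371.9943
r_2 = -37.3045 / 371.9943 = -0.100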